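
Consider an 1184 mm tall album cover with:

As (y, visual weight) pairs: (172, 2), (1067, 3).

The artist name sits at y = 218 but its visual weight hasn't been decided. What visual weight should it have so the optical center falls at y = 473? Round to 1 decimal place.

w ≈ 4.6

Fixed elements: Σw = 2 + 3 = 5, Σw·y = 2·172 + 3·1067 = 3545.
Set Σw·y/Σw = 473: (3545 + 218w) = 473·(5 + w).
So w = (473·5 − 3545)/(218 − 473) = -1180/-255 ≈ 4.63.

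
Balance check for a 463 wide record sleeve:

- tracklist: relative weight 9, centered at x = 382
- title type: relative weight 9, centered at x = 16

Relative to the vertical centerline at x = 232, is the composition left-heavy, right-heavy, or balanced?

left-heavy

Weights sum to 9 + 9 = 18.
x: (9·382 + 9·16) / 18 = 3582 / 18 ≈ 199.00
Since 199.0 is left of 232, the composition reads left-heavy.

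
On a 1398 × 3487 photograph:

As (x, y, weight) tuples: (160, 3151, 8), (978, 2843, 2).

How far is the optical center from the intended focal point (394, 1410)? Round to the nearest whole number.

Total weight = 8 + 2 = 10.
x: (8·160 + 2·978) / 10 = 3236 / 10 ≈ 323.60
y: (8·3151 + 2·2843) / 10 = 30894 / 10 ≈ 3089.40
From (394, 1410): dx = -70.40, dy = 1679.40, so the distance is √(dx²+dy²) ≈ 1680.87.

≈ 1681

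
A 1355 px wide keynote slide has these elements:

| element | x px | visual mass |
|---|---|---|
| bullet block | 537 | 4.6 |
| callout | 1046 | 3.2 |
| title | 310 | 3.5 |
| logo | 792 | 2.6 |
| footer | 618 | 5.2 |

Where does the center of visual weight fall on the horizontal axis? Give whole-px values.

Σw = 4.6 + 3.2 + 3.5 + 2.6 + 5.2 = 19.1.
x: (4.6·537 + 3.2·1046 + 3.5·310 + 2.6·792 + 5.2·618) / 19.1 = 12175.2 / 19.1 ≈ 637.45

x ≈ 637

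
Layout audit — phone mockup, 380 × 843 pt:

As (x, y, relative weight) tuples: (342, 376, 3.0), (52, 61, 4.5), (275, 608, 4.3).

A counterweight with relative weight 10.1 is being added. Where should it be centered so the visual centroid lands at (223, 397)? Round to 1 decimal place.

(241.7, 463.1)

New total weight: (3.0 + 4.5 + 4.3) + 10.1 = 21.9.
x: target moment 21.9×223 = 4883.7; current 3.0·342 + 4.5·52 + 4.3·275 = 2442.5; the counterweight supplies 2441.2, so x = 2441.2/10.1 ≈ 241.70.
y: target moment 21.9×397 = 8694.3; current 3.0·376 + 4.5·61 + 4.3·608 = 4016.9; the counterweight supplies 4677.4, so y = 4677.4/10.1 ≈ 463.11.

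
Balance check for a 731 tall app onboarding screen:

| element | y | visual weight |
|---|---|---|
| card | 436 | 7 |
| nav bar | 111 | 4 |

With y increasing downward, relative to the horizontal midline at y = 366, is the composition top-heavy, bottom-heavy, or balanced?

top-heavy

Weights sum to 7 + 4 = 11.
y: (7·436 + 4·111) / 11 = 3496 / 11 ≈ 317.82
317.8 lies above (smaller y than) the midline 366, so the layout is top-heavy.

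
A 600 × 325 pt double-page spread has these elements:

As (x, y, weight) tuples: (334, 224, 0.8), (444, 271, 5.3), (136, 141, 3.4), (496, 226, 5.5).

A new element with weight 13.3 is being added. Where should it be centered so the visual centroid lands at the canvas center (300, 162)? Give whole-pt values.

(201, 94)

After adding the new element, total weight = 0.8 + 5.3 + 3.4 + 5.5 + 13.3 = 28.3.
x: need Σw·x = 28.3·300 = 8490.0. Existing = 0.8·334 + 5.3·444 + 3.4·136 + 5.5·496 = 5810.8. Remainder 2679.2 / 13.3 ≈ 201.44.
y: need Σw·y = 28.3·162 = 4584.6. Existing = 0.8·224 + 5.3·271 + 3.4·141 + 5.5·226 = 3337.9. Remainder 1246.7 / 13.3 ≈ 93.74.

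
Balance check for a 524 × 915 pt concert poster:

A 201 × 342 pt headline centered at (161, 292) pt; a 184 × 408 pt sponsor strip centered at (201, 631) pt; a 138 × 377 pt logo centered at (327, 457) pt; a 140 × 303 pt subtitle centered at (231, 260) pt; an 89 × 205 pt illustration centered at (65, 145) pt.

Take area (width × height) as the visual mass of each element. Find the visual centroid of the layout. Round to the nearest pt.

(211, 409)

Areas → weights: headline 201·342 = 68742, sponsor strip 184·408 = 75072, logo 138·377 = 52026, subtitle 140·303 = 42420, illustration 89·205 = 18245; Σw = 256505.
x: (68742·161 + 75072·201 + 52026·327 + 42420·231 + 18245·65) / 256505 = 54154381 / 256505 ≈ 211.12
y: (68742·292 + 75072·631 + 52026·457 + 42420·260 + 18245·145) / 256505 = 104893703 / 256505 ≈ 408.93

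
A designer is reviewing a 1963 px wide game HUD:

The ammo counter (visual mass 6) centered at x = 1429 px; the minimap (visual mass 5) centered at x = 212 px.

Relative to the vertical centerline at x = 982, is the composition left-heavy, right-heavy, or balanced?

left-heavy

Σw = 6 + 5 = 11.
Σw·x = 6·1429 + 5·212 = 9634, so x̄ = 9634/11 ≈ 875.82.
875.8 vs midline 982 → left-heavy.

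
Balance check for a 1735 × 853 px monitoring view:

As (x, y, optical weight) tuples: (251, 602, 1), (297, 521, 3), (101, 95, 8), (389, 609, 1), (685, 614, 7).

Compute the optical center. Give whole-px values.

(357, 392)

Σw = 1 + 3 + 8 + 1 + 7 = 20.
x: (1·251 + 3·297 + 8·101 + 1·389 + 7·685) / 20 = 7134 / 20 ≈ 356.70
y: (1·602 + 3·521 + 8·95 + 1·609 + 7·614) / 20 = 7832 / 20 ≈ 391.60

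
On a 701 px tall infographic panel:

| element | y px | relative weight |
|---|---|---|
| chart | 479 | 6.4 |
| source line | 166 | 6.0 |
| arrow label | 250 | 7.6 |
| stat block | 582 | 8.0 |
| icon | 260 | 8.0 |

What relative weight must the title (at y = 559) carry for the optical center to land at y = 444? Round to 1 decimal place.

Fixed elements: Σw = 6.4 + 6.0 + 7.6 + 8.0 + 8.0 = 36.0, Σw·y = 6.4·479 + 6.0·166 + 7.6·250 + 8.0·582 + 8.0·260 = 12697.6.
Set Σw·y/Σw = 444: (12697.6 + 559w) = 444·(36.0 + w).
Solving: w = (444·36.0 − 12697.6) / (559 − 444) = 3286.4 / 115 ≈ 28.58.

w ≈ 28.6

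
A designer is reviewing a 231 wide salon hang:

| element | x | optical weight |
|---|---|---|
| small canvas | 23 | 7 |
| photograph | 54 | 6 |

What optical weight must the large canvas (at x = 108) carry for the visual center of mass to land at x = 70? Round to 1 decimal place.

w ≈ 11.2

Known weights sum to 7 + 6 = 13; their moment is 7·23 + 6·54 = 485.
Set Σw·x/Σw = 70: (485 + 108w) = 70·(13 + w).
Solving: w = (70·13 − 485) / (108 − 70) = 425 / 38 ≈ 11.18.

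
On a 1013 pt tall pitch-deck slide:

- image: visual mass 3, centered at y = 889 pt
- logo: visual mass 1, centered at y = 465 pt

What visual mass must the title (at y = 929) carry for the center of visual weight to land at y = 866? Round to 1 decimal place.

w ≈ 5.3

Fixed elements: Σw = 3 + 1 = 4, Σw·y = 3·889 + 1·465 = 3132.
Set Σw·y/Σw = 866: (3132 + 929w) = 866·(4 + w).
Solving: w = (866·4 − 3132) / (929 − 866) = 332 / 63 ≈ 5.27.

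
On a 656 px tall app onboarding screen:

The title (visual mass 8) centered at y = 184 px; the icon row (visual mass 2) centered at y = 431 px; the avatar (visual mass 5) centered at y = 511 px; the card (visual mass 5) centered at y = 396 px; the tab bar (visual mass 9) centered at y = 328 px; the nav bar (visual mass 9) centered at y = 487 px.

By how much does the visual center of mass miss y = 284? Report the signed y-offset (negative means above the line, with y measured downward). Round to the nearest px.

Weights sum to 8 + 2 + 5 + 5 + 9 + 9 = 38.
y: (8·184 + 2·431 + 5·511 + 5·396 + 9·328 + 9·487) / 38 = 14204 / 38 ≈ 373.79
Offset from y = 284: 373.79 − 284 ≈ 89.79.

≈ 90 px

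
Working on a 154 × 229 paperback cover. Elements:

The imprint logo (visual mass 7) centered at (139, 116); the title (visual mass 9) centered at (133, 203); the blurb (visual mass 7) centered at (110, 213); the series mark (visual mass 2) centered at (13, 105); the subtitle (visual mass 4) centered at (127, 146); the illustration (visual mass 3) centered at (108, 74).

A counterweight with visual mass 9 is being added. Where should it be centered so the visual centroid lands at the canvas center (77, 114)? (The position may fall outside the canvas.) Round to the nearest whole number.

With the counterweight, Σw becomes 7 + 9 + 7 + 2 + 4 + 3 + 9 = 41.
x: target moment 41×77 = 3157; current 7·139 + 9·133 + 7·110 + 2·13 + 4·127 + 3·108 = 3798; the counterweight supplies -641, so x = -641/9 ≈ -71.22.
y: target moment 41×114 = 4674; current 7·116 + 9·203 + 7·213 + 2·105 + 4·146 + 3·74 = 5146; the counterweight supplies -472, so y = -472/9 ≈ -52.44.

(-71, -52)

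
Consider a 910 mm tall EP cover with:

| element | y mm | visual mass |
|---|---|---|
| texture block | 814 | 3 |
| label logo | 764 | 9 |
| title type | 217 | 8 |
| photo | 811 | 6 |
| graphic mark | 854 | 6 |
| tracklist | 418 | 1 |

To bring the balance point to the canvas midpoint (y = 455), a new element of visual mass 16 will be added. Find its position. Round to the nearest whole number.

With the new element, Σw becomes 3 + 9 + 8 + 6 + 6 + 1 + 16 = 49.
y: target moment 49×455 = 22295; current 3·814 + 9·764 + 8·217 + 6·811 + 6·854 + 1·418 = 21462; the new element supplies 833, so y = 833/16 ≈ 52.06.

y ≈ 52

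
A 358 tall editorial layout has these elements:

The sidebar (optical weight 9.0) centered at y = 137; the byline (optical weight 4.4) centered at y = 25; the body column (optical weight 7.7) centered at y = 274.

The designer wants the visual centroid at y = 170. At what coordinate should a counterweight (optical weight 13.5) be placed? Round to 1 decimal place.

y ≈ 179.9

After adding the counterweight, total weight = 9.0 + 4.4 + 7.7 + 13.5 = 34.6.
Along y: (3452.8 + 13.5·y) / 34.6 = 170 (existing moment 9.0·137 + 4.4·25 + 7.7·274 = 3452.8) ⇒ y = (5882.0 − 3452.8) / 13.5 ≈ 179.94.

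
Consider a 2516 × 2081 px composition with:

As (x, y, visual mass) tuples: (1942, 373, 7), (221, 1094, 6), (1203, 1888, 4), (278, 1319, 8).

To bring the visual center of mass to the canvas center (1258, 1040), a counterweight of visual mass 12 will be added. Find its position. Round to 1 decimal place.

(2049.2, 933.4)

After adding the counterweight, total weight = 7 + 6 + 4 + 8 + 12 = 37.
x: target moment 37×1258 = 46546; current 7·1942 + 6·221 + 4·1203 + 8·278 = 21956; the counterweight supplies 24590, so x = 24590/12 ≈ 2049.17.
y: target moment 37×1040 = 38480; current 7·373 + 6·1094 + 4·1888 + 8·1319 = 27279; the counterweight supplies 11201, so y = 11201/12 ≈ 933.42.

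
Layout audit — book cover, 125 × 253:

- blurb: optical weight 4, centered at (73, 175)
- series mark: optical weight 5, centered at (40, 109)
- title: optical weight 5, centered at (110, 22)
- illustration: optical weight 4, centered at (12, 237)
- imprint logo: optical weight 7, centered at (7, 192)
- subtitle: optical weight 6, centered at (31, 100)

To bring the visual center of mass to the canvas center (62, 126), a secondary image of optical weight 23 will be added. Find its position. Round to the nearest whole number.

(88, 111)

New total weight: (4 + 5 + 5 + 4 + 7 + 6) + 23 = 54.
Along x: (1325 + 23·x) / 54 = 62 (existing moment 4·73 + 5·40 + 5·110 + 4·12 + 7·7 + 6·31 = 1325) ⇒ x = (3348 − 1325) / 23 ≈ 87.96.
Along y: (4247 + 23·y) / 54 = 126 (existing moment 4·175 + 5·109 + 5·22 + 4·237 + 7·192 + 6·100 = 4247) ⇒ y = (6804 − 4247) / 23 ≈ 111.17.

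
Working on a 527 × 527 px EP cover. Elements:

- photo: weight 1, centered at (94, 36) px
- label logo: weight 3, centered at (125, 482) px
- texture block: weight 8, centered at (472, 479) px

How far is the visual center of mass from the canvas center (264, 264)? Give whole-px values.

Total weight = 1 + 3 + 8 = 12.
x: (1·94 + 3·125 + 8·472) / 12 = 4245 / 12 ≈ 353.75
y: (1·36 + 3·482 + 8·479) / 12 = 5314 / 12 ≈ 442.83
Relative to (264, 264): Δ = (89.75, 178.83); |Δ| = √(89.75² + 178.83²) ≈ 200.09.

≈ 200 px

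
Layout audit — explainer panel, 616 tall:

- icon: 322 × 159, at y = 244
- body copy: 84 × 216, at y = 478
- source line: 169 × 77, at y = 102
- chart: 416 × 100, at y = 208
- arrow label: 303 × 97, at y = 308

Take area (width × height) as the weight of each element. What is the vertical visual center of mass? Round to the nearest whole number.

Taking area as weight: icon 322·159 = 51198, body copy 84·216 = 18144, source line 169·77 = 13013, chart 416·100 = 41600, arrow label 303·97 = 29391. Sum 153346.
y: (51198·244 + 18144·478 + 13013·102 + 41600·208 + 29391·308) / 153346 = 40197698 / 153346 ≈ 262.14

y ≈ 262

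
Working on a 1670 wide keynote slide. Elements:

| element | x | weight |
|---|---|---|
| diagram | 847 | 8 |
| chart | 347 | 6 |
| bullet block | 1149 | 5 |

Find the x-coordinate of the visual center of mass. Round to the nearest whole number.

Σw = 8 + 6 + 5 = 19.
Σw·x = 8·847 + 6·347 + 5·1149 = 14603, so x̄ = 14603/19 ≈ 768.58.

x ≈ 769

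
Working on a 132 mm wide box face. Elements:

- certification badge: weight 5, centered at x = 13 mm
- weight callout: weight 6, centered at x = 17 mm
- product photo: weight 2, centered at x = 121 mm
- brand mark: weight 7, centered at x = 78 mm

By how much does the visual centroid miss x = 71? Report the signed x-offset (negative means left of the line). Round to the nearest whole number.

≈ -23 mm

Weights sum to 5 + 6 + 2 + 7 = 20.
Σw·x = 5·13 + 6·17 + 2·121 + 7·78 = 955, so x̄ = 955/20 ≈ 47.75.
Difference: 47.75 − 71 ≈ -23.25.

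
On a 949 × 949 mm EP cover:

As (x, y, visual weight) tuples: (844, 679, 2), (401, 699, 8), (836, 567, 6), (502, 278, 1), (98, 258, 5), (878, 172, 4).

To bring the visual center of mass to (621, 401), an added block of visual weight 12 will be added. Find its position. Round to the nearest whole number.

After adding the added block, total weight = 2 + 8 + 6 + 1 + 5 + 4 + 12 = 38.
x: target moment 38×621 = 23598; current 2·844 + 8·401 + 6·836 + 1·502 + 5·98 + 4·878 = 14416; the added block supplies 9182, so x = 9182/12 ≈ 765.17.
y: target moment 38×401 = 15238; current 2·679 + 8·699 + 6·567 + 1·278 + 5·258 + 4·172 = 12608; the added block supplies 2630, so y = 2630/12 ≈ 219.17.

(765, 219)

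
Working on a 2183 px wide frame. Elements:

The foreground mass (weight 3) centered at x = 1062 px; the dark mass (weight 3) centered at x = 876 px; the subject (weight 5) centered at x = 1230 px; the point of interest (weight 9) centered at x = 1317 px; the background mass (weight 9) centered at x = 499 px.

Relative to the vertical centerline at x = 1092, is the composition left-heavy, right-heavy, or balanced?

Total weight = 3 + 3 + 5 + 9 + 9 = 29.
Σw·x = 3·1062 + 3·876 + 5·1230 + 9·1317 + 9·499 = 28308, so x̄ = 28308/29 ≈ 976.14.
976.1 lies left of the midline 1092, so the layout is left-heavy.

left-heavy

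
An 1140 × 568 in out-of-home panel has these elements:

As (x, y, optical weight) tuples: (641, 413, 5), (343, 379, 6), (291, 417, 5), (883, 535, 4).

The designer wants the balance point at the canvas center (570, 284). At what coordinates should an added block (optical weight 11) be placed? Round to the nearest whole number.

After adding the added block, total weight = 5 + 6 + 5 + 4 + 11 = 31.
x: target moment 31×570 = 17670; current 5·641 + 6·343 + 5·291 + 4·883 = 10250; the added block supplies 7420, so x = 7420/11 ≈ 674.55.
y: target moment 31×284 = 8804; current 5·413 + 6·379 + 5·417 + 4·535 = 8564; the added block supplies 240, so y = 240/11 ≈ 21.82.

(675, 22)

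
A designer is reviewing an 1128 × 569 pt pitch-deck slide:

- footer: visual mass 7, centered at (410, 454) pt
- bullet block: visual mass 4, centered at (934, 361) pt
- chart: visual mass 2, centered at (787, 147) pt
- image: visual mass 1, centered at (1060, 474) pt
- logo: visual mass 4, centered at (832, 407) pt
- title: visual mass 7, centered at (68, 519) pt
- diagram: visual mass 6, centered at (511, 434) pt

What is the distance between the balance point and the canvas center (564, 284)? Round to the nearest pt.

Σw = 7 + 4 + 2 + 1 + 4 + 7 + 6 = 31.
x: moment 16110 / weight 31 ≈ 519.68
Σw·y = 13255; ȳ = 13255/31 ≈ 427.58.
From (564, 284): dx = -44.32, dy = 143.58, so the distance is √(dx²+dy²) ≈ 150.27.

≈ 150 pt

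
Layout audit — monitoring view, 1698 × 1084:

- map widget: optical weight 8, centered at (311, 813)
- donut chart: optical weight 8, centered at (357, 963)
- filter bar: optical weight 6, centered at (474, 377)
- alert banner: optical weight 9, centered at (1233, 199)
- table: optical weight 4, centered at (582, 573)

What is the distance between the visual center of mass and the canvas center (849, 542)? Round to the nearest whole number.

Total weight = 8 + 8 + 6 + 9 + 4 = 35.
Σw·x = 8·311 + 8·357 + 6·474 + 9·1233 + 4·582 = 21613, so x̄ = 21613/35 ≈ 617.51.
Σw·y = 8·813 + 8·963 + 6·377 + 9·199 + 4·573 = 20553, so ȳ = 20553/35 ≈ 587.23.
Offset from (849, 542): Δx ≈ -231.49, Δy ≈ 45.23; distance = √(Δx² + Δy²) ≈ 235.86.

≈ 236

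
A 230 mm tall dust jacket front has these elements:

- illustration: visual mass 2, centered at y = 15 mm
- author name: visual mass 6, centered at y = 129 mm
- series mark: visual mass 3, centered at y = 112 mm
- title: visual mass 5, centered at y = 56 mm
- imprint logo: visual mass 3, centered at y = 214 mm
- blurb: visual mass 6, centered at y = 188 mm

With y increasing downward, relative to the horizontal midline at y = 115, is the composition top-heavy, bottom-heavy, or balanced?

Weights sum to 2 + 6 + 3 + 5 + 3 + 6 = 25.
Σw·y = 2·15 + 6·129 + 3·112 + 5·56 + 3·214 + 6·188 = 3190, so ȳ = 3190/25 ≈ 127.60.
127.6 vs midline 115 → bottom-heavy.

bottom-heavy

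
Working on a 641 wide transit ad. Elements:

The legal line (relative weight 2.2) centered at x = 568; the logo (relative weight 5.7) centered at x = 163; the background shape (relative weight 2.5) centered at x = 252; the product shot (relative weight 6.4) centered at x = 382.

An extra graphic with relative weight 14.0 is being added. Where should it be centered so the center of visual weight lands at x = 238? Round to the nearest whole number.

x ≈ 148

New total weight: (2.2 + 5.7 + 2.5 + 6.4) + 14.0 = 30.8.
Along x: (5253.5 + 14.0·x) / 30.8 = 238 (existing moment 2.2·568 + 5.7·163 + 2.5·252 + 6.4·382 = 5253.5) ⇒ x = (7330.4 − 5253.5) / 14.0 ≈ 148.35.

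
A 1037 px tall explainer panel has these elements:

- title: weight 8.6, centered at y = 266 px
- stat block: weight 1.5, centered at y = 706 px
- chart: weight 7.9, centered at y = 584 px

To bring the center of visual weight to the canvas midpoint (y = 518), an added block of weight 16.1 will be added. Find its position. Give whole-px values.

y ≈ 603

After adding the added block, total weight = 8.6 + 1.5 + 7.9 + 16.1 = 34.1.
y: target moment 34.1×518 = 17663.8; current 8.6·266 + 1.5·706 + 7.9·584 = 7960.2; the added block supplies 9703.6, so y = 9703.6/16.1 ≈ 602.71.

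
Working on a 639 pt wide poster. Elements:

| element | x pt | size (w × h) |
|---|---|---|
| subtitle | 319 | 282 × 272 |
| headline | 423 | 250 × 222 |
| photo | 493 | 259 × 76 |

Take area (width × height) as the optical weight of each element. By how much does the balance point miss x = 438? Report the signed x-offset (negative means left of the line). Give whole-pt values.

Areas → weights: subtitle 282·272 = 76704, headline 250·222 = 55500, photo 259·76 = 19684; Σw = 151888.
Σw·x = 76704·319 + 55500·423 + 19684·493 = 57649288, so x̄ = 57649288/151888 ≈ 379.55.
Against x = 438, that's 379.55 − 438 = -58.45.

≈ -58 pt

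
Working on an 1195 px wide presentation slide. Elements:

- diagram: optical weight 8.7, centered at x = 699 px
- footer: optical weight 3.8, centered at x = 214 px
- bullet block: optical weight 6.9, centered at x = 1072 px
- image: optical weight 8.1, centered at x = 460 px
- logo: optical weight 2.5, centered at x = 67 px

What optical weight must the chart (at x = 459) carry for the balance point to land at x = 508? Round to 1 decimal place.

w ≈ 60.1

Existing Σw = 30.0 (8.7 + 3.8 + 6.9 + 8.1 + 2.5); existing moment 8.7·699 + 3.8·214 + 6.9·1072 + 8.1·460 + 2.5·67 = 18184.8.
Set Σw·x/Σw = 508: (18184.8 + 459w) = 508·(30.0 + w).
So w = (508·30.0 − 18184.8)/(459 − 508) = -2944.8/-49 ≈ 60.10.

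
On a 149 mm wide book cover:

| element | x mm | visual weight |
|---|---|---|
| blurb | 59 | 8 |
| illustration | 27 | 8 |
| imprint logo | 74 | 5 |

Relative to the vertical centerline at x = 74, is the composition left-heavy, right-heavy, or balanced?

left-heavy

Weights sum to 8 + 8 + 5 = 21.
x: (8·59 + 8·27 + 5·74) / 21 = 1058 / 21 ≈ 50.38
50.4 vs midline 74 → left-heavy.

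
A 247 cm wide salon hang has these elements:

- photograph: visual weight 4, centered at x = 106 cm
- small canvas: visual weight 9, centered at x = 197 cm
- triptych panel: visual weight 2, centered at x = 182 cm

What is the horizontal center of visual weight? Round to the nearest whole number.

x ≈ 171

Total weight = 4 + 9 + 2 = 15.
x: (4·106 + 9·197 + 2·182) / 15 = 2561 / 15 ≈ 170.73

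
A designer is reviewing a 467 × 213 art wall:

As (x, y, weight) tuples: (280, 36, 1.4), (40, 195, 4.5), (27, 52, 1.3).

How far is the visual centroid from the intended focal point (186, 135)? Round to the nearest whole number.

Σw = 1.4 + 4.5 + 1.3 = 7.2.
Σw·x = 1.4·280 + 4.5·40 + 1.3·27 = 607.1, so x̄ = 607.1/7.2 ≈ 84.32.
Σw·y = 1.4·36 + 4.5·195 + 1.3·52 = 995.5, so ȳ = 995.5/7.2 ≈ 138.26.
From (186, 135): dx = -101.68, dy = 3.26, so the distance is √(dx²+dy²) ≈ 101.73.

≈ 102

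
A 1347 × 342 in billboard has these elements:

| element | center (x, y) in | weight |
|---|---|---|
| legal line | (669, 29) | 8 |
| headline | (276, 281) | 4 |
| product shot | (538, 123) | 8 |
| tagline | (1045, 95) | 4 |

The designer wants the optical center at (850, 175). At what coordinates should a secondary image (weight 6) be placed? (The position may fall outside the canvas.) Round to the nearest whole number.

(1760, 422)

With the secondary image, Σw becomes 8 + 4 + 8 + 4 + 6 = 30.
Along x: (14940 + 6·x) / 30 = 850 (existing moment 8·669 + 4·276 + 8·538 + 4·1045 = 14940) ⇒ x = (25500 − 14940) / 6 ≈ 1760.00.
Along y: (2720 + 6·y) / 30 = 175 (existing moment 8·29 + 4·281 + 8·123 + 4·95 = 2720) ⇒ y = (5250 − 2720) / 6 ≈ 421.67.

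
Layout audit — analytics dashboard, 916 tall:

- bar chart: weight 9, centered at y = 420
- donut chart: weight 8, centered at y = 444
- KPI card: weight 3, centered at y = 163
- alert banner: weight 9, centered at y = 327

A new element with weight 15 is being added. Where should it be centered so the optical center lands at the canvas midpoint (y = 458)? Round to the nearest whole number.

New total weight: (9 + 8 + 3 + 9) + 15 = 44.
y: target moment 44×458 = 20152; current 9·420 + 8·444 + 3·163 + 9·327 = 10764; the new element supplies 9388, so y = 9388/15 ≈ 625.87.

y ≈ 626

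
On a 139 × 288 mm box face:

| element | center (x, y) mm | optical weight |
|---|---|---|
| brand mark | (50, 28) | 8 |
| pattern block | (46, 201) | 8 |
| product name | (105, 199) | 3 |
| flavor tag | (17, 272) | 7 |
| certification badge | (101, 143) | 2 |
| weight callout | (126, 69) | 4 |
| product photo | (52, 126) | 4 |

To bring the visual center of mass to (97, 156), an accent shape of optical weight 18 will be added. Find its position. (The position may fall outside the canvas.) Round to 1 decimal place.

(173.4, 168.1)

With the accent shape, Σw becomes 8 + 8 + 3 + 7 + 2 + 4 + 4 + 18 = 54.
x: target moment 54×97 = 5238; current 8·50 + 8·46 + 3·105 + 7·17 + 2·101 + 4·126 + 4·52 = 2116; the accent shape supplies 3122, so x = 3122/18 ≈ 173.44.
y: target moment 54×156 = 8424; current 8·28 + 8·201 + 3·199 + 7·272 + 2·143 + 4·69 + 4·126 = 5399; the accent shape supplies 3025, so y = 3025/18 ≈ 168.06.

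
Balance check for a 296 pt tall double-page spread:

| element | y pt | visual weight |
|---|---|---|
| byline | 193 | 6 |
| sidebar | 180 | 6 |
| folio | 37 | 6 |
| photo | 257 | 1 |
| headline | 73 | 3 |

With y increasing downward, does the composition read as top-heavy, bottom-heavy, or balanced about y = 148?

top-heavy

Total weight = 6 + 6 + 6 + 1 + 3 = 22.
y: (6·193 + 6·180 + 6·37 + 1·257 + 3·73) / 22 = 2936 / 22 ≈ 133.45
Since 133.5 is above (smaller y than) 148, the composition reads top-heavy.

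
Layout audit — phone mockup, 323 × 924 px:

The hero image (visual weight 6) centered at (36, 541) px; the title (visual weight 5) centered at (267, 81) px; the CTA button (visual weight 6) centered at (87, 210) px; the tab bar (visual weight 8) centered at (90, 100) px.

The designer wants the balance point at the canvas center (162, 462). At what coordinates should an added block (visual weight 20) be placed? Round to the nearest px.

After adding the added block, total weight = 6 + 5 + 6 + 8 + 20 = 45.
x: need Σw·x = 45·162 = 7290. Existing = 6·36 + 5·267 + 6·87 + 8·90 = 2793. Remainder 4497 / 20 ≈ 224.85.
y: need Σw·y = 45·462 = 20790. Existing = 6·541 + 5·81 + 6·210 + 8·100 = 5711. Remainder 15079 / 20 ≈ 753.95.

(225, 754)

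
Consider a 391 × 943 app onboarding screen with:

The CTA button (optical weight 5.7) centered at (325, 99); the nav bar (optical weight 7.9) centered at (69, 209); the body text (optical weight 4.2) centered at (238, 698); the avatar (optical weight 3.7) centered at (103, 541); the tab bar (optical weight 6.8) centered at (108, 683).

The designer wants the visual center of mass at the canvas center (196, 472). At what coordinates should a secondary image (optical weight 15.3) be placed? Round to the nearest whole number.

After adding the secondary image, total weight = 5.7 + 7.9 + 4.2 + 3.7 + 6.8 + 15.3 = 43.6.
Along x: (4512.7 + 15.3·x) / 43.6 = 196 (existing moment 5.7·325 + 7.9·69 + 4.2·238 + 3.7·103 + 6.8·108 = 4512.7) ⇒ x = (8545.6 − 4512.7) / 15.3 ≈ 263.59.
Along y: (11793.1 + 15.3·y) / 43.6 = 472 (existing moment 5.7·99 + 7.9·209 + 4.2·698 + 3.7·541 + 6.8·683 = 11793.1) ⇒ y = (20579.2 − 11793.1) / 15.3 ≈ 574.25.

(264, 574)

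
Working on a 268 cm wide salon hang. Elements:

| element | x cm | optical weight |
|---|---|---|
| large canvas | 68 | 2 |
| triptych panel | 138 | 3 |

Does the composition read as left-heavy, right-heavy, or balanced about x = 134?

left-heavy

Σw = 2 + 3 = 5.
x: (2·68 + 3·138) / 5 = 550 / 5 ≈ 110.00
Since 110.0 is left of 134, the composition reads left-heavy.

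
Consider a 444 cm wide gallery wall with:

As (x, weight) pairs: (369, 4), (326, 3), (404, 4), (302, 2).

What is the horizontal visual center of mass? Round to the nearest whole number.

x ≈ 360

Weights sum to 4 + 3 + 4 + 2 = 13.
x-moment: 4·369 + 3·326 + 4·404 + 2·302 = 4674; centroid 4674/13 ≈ 359.54.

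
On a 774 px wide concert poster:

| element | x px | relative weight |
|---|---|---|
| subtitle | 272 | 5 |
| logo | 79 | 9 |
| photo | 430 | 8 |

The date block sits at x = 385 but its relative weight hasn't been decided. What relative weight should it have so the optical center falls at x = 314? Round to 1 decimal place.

Existing Σw = 22 (5 + 9 + 8); existing moment 5·272 + 9·79 + 8·430 = 5511.
Balance at x = 314 requires (5511 + w·385) / (22 + w) = 314.
Solving: w = (314·22 − 5511) / (385 − 314) = 1397 / 71 ≈ 19.68.

w ≈ 19.7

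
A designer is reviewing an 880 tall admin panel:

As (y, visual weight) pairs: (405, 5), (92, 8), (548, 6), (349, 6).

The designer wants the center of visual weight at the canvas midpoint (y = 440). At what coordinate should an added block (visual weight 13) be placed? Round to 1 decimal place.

y ≈ 659.8

New total weight: (5 + 8 + 6 + 6) + 13 = 38.
y: target moment 38×440 = 16720; current 5·405 + 8·92 + 6·548 + 6·349 = 8143; the added block supplies 8577, so y = 8577/13 ≈ 659.77.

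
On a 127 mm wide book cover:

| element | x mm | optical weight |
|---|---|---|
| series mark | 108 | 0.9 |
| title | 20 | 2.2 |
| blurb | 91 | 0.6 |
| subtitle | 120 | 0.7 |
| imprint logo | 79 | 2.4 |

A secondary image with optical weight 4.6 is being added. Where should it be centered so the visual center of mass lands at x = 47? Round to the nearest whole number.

x ≈ 14

New total weight: (0.9 + 2.2 + 0.6 + 0.7 + 2.4) + 4.6 = 11.4.
x: target moment 11.4×47 = 535.8; current 0.9·108 + 2.2·20 + 0.6·91 + 0.7·120 + 2.4·79 = 469.4; the secondary image supplies 66.4, so x = 66.4/4.6 ≈ 14.43.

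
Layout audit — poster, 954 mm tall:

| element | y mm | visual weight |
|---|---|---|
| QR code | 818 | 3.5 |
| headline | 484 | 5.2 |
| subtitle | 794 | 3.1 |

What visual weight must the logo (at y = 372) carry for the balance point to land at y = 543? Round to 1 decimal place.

w ≈ 8.4

Existing Σw = 11.8 (3.5 + 5.2 + 3.1); existing moment 3.5·818 + 5.2·484 + 3.1·794 = 7841.2.
Set Σw·y/Σw = 543: (7841.2 + 372w) = 543·(11.8 + w).
Rearranging, w·(372 − 543) = 543·11.8 − 7841.2 = -1433.8, so w ≈ -1433.8/-171 = 8.38.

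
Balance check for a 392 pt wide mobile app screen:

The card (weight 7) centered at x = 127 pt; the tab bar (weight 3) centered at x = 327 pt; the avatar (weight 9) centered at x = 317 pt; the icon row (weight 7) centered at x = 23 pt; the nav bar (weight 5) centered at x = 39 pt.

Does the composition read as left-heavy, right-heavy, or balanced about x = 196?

Weights sum to 7 + 3 + 9 + 7 + 5 = 31.
x-moment: 7·127 + 3·327 + 9·317 + 7·23 + 5·39 = 5079; centroid 5079/31 ≈ 163.84.
163.8 vs midline 196 → left-heavy.

left-heavy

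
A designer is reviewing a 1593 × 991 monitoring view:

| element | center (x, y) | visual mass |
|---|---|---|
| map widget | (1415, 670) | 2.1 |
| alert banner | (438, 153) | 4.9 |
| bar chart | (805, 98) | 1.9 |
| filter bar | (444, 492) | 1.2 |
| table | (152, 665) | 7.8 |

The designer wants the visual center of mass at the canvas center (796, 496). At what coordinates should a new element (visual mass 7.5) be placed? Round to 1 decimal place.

With the new element, Σw becomes 2.1 + 4.9 + 1.9 + 1.2 + 7.8 + 7.5 = 25.4.
x: target moment 25.4×796 = 20218.4; current 2.1·1415 + 4.9·438 + 1.9·805 + 1.2·444 + 7.8·152 = 8365.6; the new element supplies 11852.8, so x = 11852.8/7.5 ≈ 1580.37.
y: target moment 25.4×496 = 12598.4; current 2.1·670 + 4.9·153 + 1.9·98 + 1.2·492 + 7.8·665 = 8120.3; the new element supplies 4478.1, so y = 4478.1/7.5 ≈ 597.08.

(1580.4, 597.1)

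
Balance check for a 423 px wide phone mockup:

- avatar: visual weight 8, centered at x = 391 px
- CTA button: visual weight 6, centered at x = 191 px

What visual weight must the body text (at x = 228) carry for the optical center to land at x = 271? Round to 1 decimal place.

w ≈ 11.2

Fixed elements: Σw = 8 + 6 = 14, Σw·x = 8·391 + 6·191 = 4274.
Balance at x = 271 requires (4274 + w·228) / (14 + w) = 271.
Rearranging, w·(228 − 271) = 271·14 − 4274 = -480, so w ≈ -480/-43 = 11.16.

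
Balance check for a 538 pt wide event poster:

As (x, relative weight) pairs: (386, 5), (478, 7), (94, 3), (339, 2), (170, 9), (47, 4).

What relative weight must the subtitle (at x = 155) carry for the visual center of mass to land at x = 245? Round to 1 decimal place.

w ≈ 6.7

Fixed elements: Σw = 5 + 7 + 3 + 2 + 9 + 4 = 30, Σw·x = 5·386 + 7·478 + 3·94 + 2·339 + 9·170 + 4·47 = 7954.
Balance at x = 245 requires (7954 + w·155) / (30 + w) = 245.
So w = (245·30 − 7954)/(155 − 245) = -604/-90 ≈ 6.71.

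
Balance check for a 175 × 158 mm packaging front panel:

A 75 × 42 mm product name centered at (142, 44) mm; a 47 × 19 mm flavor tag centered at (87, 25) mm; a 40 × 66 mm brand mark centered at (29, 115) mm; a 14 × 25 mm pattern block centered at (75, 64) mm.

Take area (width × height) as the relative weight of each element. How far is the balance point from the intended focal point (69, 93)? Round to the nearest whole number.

≈ 31 mm

Taking area as weight: product name 75·42 = 3150, flavor tag 47·19 = 893, brand mark 40·66 = 2640, pattern block 14·25 = 350. Sum 7033.
Σw·x = 3150·142 + 893·87 + 2640·29 + 350·75 = 627801, so x̄ = 627801/7033 ≈ 89.27.
Σw·y = 3150·44 + 893·25 + 2640·115 + 350·64 = 486925, so ȳ = 486925/7033 ≈ 69.23.
Offset from (69, 93): Δx ≈ 20.27, Δy ≈ -23.77; distance = √(Δx² + Δy²) ≈ 31.23.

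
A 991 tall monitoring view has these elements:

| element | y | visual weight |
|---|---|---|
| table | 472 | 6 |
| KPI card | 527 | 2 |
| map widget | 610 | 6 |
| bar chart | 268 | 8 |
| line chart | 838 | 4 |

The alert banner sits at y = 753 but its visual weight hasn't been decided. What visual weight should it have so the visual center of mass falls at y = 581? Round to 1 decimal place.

w ≈ 12.0

Fixed elements: Σw = 6 + 2 + 6 + 8 + 4 = 26, Σw·y = 6·472 + 2·527 + 6·610 + 8·268 + 4·838 = 13042.
Set Σw·y/Σw = 581: (13042 + 753w) = 581·(26 + w).
So w = (581·26 − 13042)/(753 − 581) = 2064/172 ≈ 12.00.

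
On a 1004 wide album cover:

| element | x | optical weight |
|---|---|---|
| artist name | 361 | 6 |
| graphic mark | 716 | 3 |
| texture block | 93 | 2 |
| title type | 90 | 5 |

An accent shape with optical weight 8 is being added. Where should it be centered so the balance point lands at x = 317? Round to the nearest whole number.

With the accent shape, Σw becomes 6 + 3 + 2 + 5 + 8 = 24.
x: target moment 24×317 = 7608; current 6·361 + 3·716 + 2·93 + 5·90 = 4950; the accent shape supplies 2658, so x = 2658/8 ≈ 332.25.

x ≈ 332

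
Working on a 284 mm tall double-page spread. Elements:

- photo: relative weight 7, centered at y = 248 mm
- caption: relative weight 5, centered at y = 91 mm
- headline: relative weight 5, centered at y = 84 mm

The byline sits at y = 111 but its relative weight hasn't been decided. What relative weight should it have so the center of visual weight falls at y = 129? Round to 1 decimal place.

Fixed elements: Σw = 7 + 5 + 5 = 17, Σw·y = 7·248 + 5·91 + 5·84 = 2611.
For the centroid to hit 129: (2611 + w·111) / (17 + w) = 129.
Rearranging, w·(111 − 129) = 129·17 − 2611 = -418, so w ≈ -418/-18 = 23.22.

w ≈ 23.2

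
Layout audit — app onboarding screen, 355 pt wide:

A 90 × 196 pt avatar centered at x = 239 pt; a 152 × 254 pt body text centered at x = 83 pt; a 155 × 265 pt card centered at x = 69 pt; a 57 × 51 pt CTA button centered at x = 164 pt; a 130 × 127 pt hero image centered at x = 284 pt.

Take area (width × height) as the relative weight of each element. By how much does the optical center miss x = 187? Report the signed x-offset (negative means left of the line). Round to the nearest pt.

Areas: avatar 90·196 = 17640, body text 152·254 = 38608, card 155·265 = 41075, CTA button 57·51 = 2907, hero image 130·127 = 16510. Total weight = 116740.
Σw·x = 17640·239 + 38608·83 + 41075·69 + 2907·164 + 16510·284 = 15420187, so x̄ = 15420187/116740 ≈ 132.09.
Offset from x = 187: 132.09 − 187 ≈ -54.91.

≈ -55 pt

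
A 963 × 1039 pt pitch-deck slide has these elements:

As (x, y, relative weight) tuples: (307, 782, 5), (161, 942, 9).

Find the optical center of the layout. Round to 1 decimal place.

(213.1, 884.9)

Total weight = 5 + 9 = 14.
x: (5·307 + 9·161) / 14 = 2984 / 14 ≈ 213.14
y: (5·782 + 9·942) / 14 = 12388 / 14 ≈ 884.86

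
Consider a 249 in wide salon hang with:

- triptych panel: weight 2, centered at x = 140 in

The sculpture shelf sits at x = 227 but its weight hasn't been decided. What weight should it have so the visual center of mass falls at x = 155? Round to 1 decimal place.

Known: weight 2 with moment 2·140 = 280.
Balance at x = 155 requires (280 + w·227) / (2 + w) = 155.
Solving: w = (155·2 − 280) / (227 − 155) = 30 / 72 ≈ 0.42.

w ≈ 0.4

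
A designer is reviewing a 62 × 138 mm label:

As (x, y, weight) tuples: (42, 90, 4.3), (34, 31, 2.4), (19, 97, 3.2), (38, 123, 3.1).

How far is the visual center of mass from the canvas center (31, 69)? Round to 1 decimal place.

Weights sum to 4.3 + 2.4 + 3.2 + 3.1 = 13.0.
Σw·x = 4.3·42 + 2.4·34 + 3.2·19 + 3.1·38 = 440.8, so x̄ = 440.8/13.0 ≈ 33.91.
Σw·y = 4.3·90 + 2.4·31 + 3.2·97 + 3.1·123 = 1153.1, so ȳ = 1153.1/13.0 ≈ 88.70.
Offset from (31, 69): Δx ≈ 2.91, Δy ≈ 19.70; distance = √(Δx² + Δy²) ≈ 19.91.

≈ 19.9 mm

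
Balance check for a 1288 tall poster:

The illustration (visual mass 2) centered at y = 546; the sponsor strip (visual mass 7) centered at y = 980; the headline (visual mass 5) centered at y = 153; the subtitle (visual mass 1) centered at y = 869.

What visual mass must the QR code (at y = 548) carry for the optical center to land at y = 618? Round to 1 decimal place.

w ≈ 4.5

Known weights sum to 2 + 7 + 5 + 1 = 15; their moment is 2·546 + 7·980 + 5·153 + 1·869 = 9586.
Balance at y = 618 requires (9586 + w·548) / (15 + w) = 618.
Solving: w = (618·15 − 9586) / (548 − 618) = -316 / -70 ≈ 4.51.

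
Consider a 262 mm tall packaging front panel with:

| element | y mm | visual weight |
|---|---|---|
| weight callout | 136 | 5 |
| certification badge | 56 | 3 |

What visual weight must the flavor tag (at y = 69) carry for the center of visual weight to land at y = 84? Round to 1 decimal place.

Existing Σw = 8 (5 + 3); existing moment 5·136 + 3·56 = 848.
Set Σw·y/Σw = 84: (848 + 69w) = 84·(8 + w).
So w = (84·8 − 848)/(69 − 84) = -176/-15 ≈ 11.73.

w ≈ 11.7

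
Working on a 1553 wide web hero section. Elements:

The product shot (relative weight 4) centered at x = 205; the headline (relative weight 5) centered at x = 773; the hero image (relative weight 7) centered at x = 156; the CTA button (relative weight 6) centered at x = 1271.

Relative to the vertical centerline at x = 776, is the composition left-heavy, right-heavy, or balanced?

left-heavy

Total weight = 4 + 5 + 7 + 6 = 22.
x-moment: 4·205 + 5·773 + 7·156 + 6·1271 = 13403; centroid 13403/22 ≈ 609.23.
Since 609.2 is left of 776, the composition reads left-heavy.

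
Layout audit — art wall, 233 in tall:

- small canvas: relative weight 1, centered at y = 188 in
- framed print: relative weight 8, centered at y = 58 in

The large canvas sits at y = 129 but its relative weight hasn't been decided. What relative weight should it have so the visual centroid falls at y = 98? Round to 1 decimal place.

w ≈ 7.4

Fixed elements: Σw = 1 + 8 = 9, Σw·y = 1·188 + 8·58 = 652.
Balance at y = 98 requires (652 + w·129) / (9 + w) = 98.
So w = (98·9 − 652)/(129 − 98) = 230/31 ≈ 7.42.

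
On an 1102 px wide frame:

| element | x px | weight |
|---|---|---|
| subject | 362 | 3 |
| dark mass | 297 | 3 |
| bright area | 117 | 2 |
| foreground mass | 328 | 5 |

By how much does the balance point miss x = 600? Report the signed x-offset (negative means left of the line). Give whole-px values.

≈ -304 px

Total weight = 3 + 3 + 2 + 5 = 13.
Σw·x = 3·362 + 3·297 + 2·117 + 5·328 = 3851, so x̄ = 3851/13 ≈ 296.23.
Against x = 600, that's 296.23 − 600 = -303.77.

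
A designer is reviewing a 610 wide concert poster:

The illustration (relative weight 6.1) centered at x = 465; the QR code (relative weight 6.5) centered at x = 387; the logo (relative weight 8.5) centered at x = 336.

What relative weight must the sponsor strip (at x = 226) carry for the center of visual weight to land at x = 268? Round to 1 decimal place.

w ≈ 60.8

Known weights sum to 6.1 + 6.5 + 8.5 = 21.1; their moment is 6.1·465 + 6.5·387 + 8.5·336 = 8208.0.
Balance at x = 268 requires (8208.0 + w·226) / (21.1 + w) = 268.
So w = (268·21.1 − 8208.0)/(226 − 268) = -2553.2/-42 ≈ 60.79.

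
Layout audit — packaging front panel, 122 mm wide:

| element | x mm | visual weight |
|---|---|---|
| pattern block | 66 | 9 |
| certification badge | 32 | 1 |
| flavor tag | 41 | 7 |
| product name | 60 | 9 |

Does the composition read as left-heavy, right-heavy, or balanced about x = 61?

Σw = 9 + 1 + 7 + 9 = 26.
x: (9·66 + 1·32 + 7·41 + 9·60) / 26 = 1453 / 26 ≈ 55.88
55.9 vs midline 61 → left-heavy.

left-heavy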